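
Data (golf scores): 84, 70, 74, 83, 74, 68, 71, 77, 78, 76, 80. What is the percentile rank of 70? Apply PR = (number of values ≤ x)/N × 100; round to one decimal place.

18.2

N = 11.
Strictly below 70: 1. Equal to 70: 1.
PR = 2/11 × 100 = 18.2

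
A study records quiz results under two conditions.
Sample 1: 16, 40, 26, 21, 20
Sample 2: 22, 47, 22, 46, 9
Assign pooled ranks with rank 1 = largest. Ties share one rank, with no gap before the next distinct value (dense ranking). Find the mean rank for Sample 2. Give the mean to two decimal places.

4.40

Sorted (descending): 47, 46, 40, 26, 22, 22, 21, 20, 16, 9
The 2 values of 22 share dense rank 5.
Remaining distinct values take the next consecutive integers.
Sample 2 values → pooled ranks: 22→5, 47→1, 22→5, 46→2, 9→9
Mean rank = (5 + 1 + 5 + 2 + 9) / 5 = 4.40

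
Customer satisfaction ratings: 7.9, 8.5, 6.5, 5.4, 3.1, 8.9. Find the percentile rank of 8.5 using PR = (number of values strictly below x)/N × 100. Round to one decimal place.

N = 6.
Strictly below 8.5: 4. Equal to 8.5: 1.
PR = 4/6 × 100 = 66.7

66.7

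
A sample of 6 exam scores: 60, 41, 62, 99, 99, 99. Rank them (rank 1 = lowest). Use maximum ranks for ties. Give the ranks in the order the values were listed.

Sorted (ascending): 41, 60, 62, 99, 99, 99
The 3 values of 99 occupy positions 4–6 → each gets rank 6.

2, 1, 3, 6, 6, 6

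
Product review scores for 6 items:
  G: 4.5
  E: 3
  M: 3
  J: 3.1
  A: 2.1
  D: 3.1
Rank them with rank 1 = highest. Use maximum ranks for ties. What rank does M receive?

5

Sorted (descending): 4.5, 3.1, 3.1, 3, 3, 2.1
The 2 values of 3.1 occupy positions 2–3 → each gets rank 3.
The 2 values of 3 occupy positions 4–5 → each gets rank 5.
M has value 3 → rank 5.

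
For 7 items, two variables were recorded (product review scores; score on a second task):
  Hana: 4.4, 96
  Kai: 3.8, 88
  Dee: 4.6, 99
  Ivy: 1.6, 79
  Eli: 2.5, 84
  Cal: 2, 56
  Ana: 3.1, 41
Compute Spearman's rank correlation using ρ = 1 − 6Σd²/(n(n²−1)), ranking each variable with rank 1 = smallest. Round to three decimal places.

0.750

Ranks of variable 1: 6, 5, 7, 1, 3, 2, 4
Ranks of variable 2: 6, 5, 7, 3, 4, 2, 1
d = r₁ − r₂: 0, 0, 0, -2, -1, 0, 3
d²: 0, 0, 0, 4, 1, 0, 9; Σd² = 14
ρ = 1 − 6·14/(7·48) = 1 − 84/336 = 0.750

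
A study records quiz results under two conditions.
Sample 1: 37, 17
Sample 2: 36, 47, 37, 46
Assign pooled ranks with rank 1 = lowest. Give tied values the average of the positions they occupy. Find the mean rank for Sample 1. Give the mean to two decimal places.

2.25

Sorted (ascending): 17, 36, 37, 37, 46, 47
The 2 values of 37 occupy positions 3–4 → average rank (3+4)/2 = 3.5.
Sample 1 values → pooled ranks: 37→3.5, 17→1
Mean rank = (3.5 + 1) / 2 = 2.25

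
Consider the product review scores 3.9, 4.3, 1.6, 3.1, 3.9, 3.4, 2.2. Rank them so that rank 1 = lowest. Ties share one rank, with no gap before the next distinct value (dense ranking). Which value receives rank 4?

3.4

Sorted (ascending): 1.6, 2.2, 3.1, 3.4, 3.9, 3.9, 4.3
The 2 values of 3.9 share dense rank 5.
Remaining distinct values take the next consecutive integers.
Rank 4 → value 3.4.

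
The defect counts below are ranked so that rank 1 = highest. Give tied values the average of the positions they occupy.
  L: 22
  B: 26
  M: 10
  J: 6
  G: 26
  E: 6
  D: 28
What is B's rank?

2.5

Sorted (descending): 28, 26, 26, 22, 10, 6, 6
The 2 values of 26 occupy positions 2–3 → average rank (2+3)/2 = 2.5.
The 2 values of 6 occupy positions 6–7 → average rank (6+7)/2 = 6.5.
B has value 26 → rank 2.5.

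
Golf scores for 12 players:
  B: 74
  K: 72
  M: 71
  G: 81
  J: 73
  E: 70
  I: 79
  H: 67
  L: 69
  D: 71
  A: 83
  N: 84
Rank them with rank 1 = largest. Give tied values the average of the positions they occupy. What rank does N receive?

Sorted (descending): 84, 83, 81, 79, 74, 73, 72, 71, 71, 70, 69, 67
The 2 values of 71 occupy positions 8–9 → average rank (8+9)/2 = 8.5.
N has value 84 → rank 1.

1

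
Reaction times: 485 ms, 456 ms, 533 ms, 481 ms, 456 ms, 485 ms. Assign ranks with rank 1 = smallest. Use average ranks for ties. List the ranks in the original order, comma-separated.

Sorted (ascending): 456, 456, 481, 485, 485, 533
The 2 values of 456 occupy positions 1–2 → average rank (1+2)/2 = 1.5.
The 2 values of 485 occupy positions 4–5 → average rank (4+5)/2 = 4.5.

4.5, 1.5, 6, 3, 1.5, 4.5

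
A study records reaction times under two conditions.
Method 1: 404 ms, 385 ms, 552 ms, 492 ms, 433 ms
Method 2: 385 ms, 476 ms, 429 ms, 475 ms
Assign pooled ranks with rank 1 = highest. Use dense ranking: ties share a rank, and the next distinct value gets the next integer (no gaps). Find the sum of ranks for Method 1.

23

Sorted (descending): 552, 492, 476, 475, 433, 429, 404, 385, 385
The 2 values of 385 share dense rank 8.
Remaining distinct values take the next consecutive integers.
Method 1 values → pooled ranks: 404→7, 385→8, 552→1, 492→2, 433→5
Rank sum = 7 + 8 + 1 + 2 + 5 = 23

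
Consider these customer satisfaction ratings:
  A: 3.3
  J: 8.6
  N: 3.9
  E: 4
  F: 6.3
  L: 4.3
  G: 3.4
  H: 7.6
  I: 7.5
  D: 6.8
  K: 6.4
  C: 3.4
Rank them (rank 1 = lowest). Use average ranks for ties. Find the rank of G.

Sorted (ascending): 3.3, 3.4, 3.4, 3.9, 4, 4.3, 6.3, 6.4, 6.8, 7.5, 7.6, 8.6
The 2 values of 3.4 occupy positions 2–3 → average rank (2+3)/2 = 2.5.
G has value 3.4 → rank 2.5.

2.5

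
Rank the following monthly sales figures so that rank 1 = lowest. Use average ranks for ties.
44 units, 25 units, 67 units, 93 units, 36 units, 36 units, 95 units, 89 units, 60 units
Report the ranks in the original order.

Sorted (ascending): 25, 36, 36, 44, 60, 67, 89, 93, 95
The 2 values of 36 occupy positions 2–3 → average rank (2+3)/2 = 2.5.

4, 1, 6, 8, 2.5, 2.5, 9, 7, 5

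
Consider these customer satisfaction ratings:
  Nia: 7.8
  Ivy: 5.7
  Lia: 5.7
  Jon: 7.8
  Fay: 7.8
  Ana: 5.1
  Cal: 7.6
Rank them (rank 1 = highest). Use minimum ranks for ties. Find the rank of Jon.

Sorted (descending): 7.8, 7.8, 7.8, 7.6, 5.7, 5.7, 5.1
The 3 values of 7.8 occupy positions 1–3 → each gets rank 1.
The 2 values of 5.7 occupy positions 5–6 → each gets rank 5.
Jon has value 7.8 → rank 1.

1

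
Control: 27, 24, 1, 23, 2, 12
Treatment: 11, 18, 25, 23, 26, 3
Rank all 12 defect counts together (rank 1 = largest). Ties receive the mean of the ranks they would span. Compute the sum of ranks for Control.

41.5

Sorted (descending): 27, 26, 25, 24, 23, 23, 18, 12, 11, 3, 2, 1
The 2 values of 23 occupy positions 5–6 → average rank (5+6)/2 = 5.5.
Control values → pooled ranks: 27→1, 24→4, 1→12, 23→5.5, 2→11, 12→8
Rank sum = 1 + 4 + 12 + 5.5 + 11 + 8 = 41.5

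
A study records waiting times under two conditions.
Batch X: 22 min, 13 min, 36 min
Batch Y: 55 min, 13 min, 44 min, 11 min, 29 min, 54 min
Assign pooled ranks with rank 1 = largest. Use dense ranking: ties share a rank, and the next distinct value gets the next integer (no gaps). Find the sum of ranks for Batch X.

17

Sorted (descending): 55, 54, 44, 36, 29, 22, 13, 13, 11
The 2 values of 13 share dense rank 7.
Remaining distinct values take the next consecutive integers.
Batch X values → pooled ranks: 22→6, 13→7, 36→4
Rank sum = 6 + 7 + 4 = 17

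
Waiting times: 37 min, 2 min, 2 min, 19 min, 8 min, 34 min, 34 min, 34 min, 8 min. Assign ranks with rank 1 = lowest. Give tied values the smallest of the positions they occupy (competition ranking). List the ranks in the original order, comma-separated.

Sorted (ascending): 2, 2, 8, 8, 19, 34, 34, 34, 37
The 2 values of 2 occupy positions 1–2 → each gets rank 1.
The 2 values of 8 occupy positions 3–4 → each gets rank 3.
The 3 values of 34 occupy positions 6–8 → each gets rank 6.

9, 1, 1, 5, 3, 6, 6, 6, 3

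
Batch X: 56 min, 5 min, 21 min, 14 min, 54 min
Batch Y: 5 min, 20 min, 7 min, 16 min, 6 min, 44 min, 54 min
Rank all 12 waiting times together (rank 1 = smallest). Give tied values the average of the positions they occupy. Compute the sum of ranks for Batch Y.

Sorted (ascending): 5, 5, 6, 7, 14, 16, 20, 21, 44, 54, 54, 56
The 2 values of 5 occupy positions 1–2 → average rank (1+2)/2 = 1.5.
The 2 values of 54 occupy positions 10–11 → average rank (10+11)/2 = 10.5.
Batch Y values → pooled ranks: 5→1.5, 20→7, 7→4, 16→6, 6→3, 44→9, 54→10.5
Rank sum = 1.5 + 7 + 4 + 6 + 3 + 9 + 10.5 = 41

41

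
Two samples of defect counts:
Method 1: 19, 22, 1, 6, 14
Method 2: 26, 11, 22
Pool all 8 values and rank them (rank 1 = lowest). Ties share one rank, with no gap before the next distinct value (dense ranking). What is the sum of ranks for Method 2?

16

Sorted (ascending): 1, 6, 11, 14, 19, 22, 22, 26
The 2 values of 22 share dense rank 6.
Remaining distinct values take the next consecutive integers.
Method 2 values → pooled ranks: 26→7, 11→3, 22→6
Rank sum = 7 + 3 + 6 = 16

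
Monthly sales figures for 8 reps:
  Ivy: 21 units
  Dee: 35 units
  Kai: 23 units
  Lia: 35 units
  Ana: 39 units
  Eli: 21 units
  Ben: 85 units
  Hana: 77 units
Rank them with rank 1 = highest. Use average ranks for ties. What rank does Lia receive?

4.5

Sorted (descending): 85, 77, 39, 35, 35, 23, 21, 21
The 2 values of 35 occupy positions 4–5 → average rank (4+5)/2 = 4.5.
The 2 values of 21 occupy positions 7–8 → average rank (7+8)/2 = 7.5.
Lia has value 35 units → rank 4.5.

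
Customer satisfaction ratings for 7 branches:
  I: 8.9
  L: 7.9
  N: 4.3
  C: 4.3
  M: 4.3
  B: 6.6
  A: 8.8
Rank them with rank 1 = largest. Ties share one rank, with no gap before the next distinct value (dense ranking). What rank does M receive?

Sorted (descending): 8.9, 8.8, 7.9, 6.6, 4.3, 4.3, 4.3
The 3 values of 4.3 share dense rank 5.
Remaining distinct values take the next consecutive integers.
M has value 4.3 → rank 5.

5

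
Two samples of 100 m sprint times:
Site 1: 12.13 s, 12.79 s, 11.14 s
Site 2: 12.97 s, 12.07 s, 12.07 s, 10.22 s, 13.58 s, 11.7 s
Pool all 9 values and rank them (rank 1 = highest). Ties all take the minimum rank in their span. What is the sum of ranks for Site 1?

15

Sorted (descending): 13.58, 12.97, 12.79, 12.13, 12.07, 12.07, 11.7, 11.14, 10.22
The 2 values of 12.07 occupy positions 5–6 → each gets rank 5.
Site 1 values → pooled ranks: 12.13→4, 12.79→3, 11.14→8
Rank sum = 4 + 3 + 8 = 15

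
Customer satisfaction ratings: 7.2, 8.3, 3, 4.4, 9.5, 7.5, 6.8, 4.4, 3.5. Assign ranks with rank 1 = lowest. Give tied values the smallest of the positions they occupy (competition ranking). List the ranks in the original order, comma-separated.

Sorted (ascending): 3, 3.5, 4.4, 4.4, 6.8, 7.2, 7.5, 8.3, 9.5
The 2 values of 4.4 occupy positions 3–4 → each gets rank 3.

6, 8, 1, 3, 9, 7, 5, 3, 2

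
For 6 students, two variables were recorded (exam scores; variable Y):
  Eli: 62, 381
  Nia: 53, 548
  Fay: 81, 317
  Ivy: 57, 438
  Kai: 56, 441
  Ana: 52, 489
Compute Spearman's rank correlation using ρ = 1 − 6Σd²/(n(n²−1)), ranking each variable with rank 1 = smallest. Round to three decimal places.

Ranks of variable 1: 5, 2, 6, 4, 3, 1
Ranks of variable 2: 2, 6, 1, 3, 4, 5
d = r₁ − r₂: 3, -4, 5, 1, -1, -4
d²: 9, 16, 25, 1, 1, 16; Σd² = 68
ρ = 1 − 6·68/(6·35) = 1 − 408/210 = -0.943

-0.943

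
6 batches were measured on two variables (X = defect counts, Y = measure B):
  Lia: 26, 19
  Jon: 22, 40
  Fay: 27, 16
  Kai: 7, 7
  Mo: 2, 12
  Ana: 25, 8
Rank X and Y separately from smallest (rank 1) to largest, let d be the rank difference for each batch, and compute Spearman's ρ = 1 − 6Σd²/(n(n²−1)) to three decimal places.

0.371

Ranks of variable 1: 5, 3, 6, 2, 1, 4
Ranks of variable 2: 5, 6, 4, 1, 3, 2
d = r₁ − r₂: 0, -3, 2, 1, -2, 2
d²: 0, 9, 4, 1, 4, 4; Σd² = 22
ρ = 1 − 6·22/(6·35) = 1 − 132/210 = 0.371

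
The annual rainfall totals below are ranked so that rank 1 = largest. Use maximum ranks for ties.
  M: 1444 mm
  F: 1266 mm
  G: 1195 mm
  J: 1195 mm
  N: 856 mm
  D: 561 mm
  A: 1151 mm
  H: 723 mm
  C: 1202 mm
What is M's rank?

1

Sorted (descending): 1444, 1266, 1202, 1195, 1195, 1151, 856, 723, 561
The 2 values of 1195 occupy positions 4–5 → each gets rank 5.
M has value 1444 mm → rank 1.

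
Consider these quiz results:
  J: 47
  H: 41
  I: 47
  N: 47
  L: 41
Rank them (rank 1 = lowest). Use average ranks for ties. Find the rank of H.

Sorted (ascending): 41, 41, 47, 47, 47
The 2 values of 41 occupy positions 1–2 → average rank (1+2)/2 = 1.5.
The 3 values of 47 occupy positions 3–5 → average rank 4.
H has value 41 → rank 1.5.

1.5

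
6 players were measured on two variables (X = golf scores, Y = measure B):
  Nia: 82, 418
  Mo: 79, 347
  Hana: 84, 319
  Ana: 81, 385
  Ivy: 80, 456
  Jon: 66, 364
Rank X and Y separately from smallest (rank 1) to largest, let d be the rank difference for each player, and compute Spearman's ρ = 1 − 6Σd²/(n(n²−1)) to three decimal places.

-0.086

Ranks of variable 1: 5, 2, 6, 4, 3, 1
Ranks of variable 2: 5, 2, 1, 4, 6, 3
d = r₁ − r₂: 0, 0, 5, 0, -3, -2
d²: 0, 0, 25, 0, 9, 4; Σd² = 38
ρ = 1 − 6·38/(6·35) = 1 − 228/210 = -0.086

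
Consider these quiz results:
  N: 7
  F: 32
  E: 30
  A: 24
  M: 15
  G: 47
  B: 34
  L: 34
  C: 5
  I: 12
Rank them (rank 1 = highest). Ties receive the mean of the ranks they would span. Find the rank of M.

Sorted (descending): 47, 34, 34, 32, 30, 24, 15, 12, 7, 5
The 2 values of 34 occupy positions 2–3 → average rank (2+3)/2 = 2.5.
M has value 15 → rank 7.

7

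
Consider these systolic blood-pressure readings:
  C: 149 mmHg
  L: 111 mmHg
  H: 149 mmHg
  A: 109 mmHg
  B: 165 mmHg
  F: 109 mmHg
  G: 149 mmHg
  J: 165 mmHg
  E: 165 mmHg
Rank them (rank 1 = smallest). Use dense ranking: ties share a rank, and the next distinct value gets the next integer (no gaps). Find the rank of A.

Sorted (ascending): 109, 109, 111, 149, 149, 149, 165, 165, 165
The 2 values of 109 share dense rank 1.
The 3 values of 149 share dense rank 3.
The 3 values of 165 share dense rank 4.
Remaining distinct values take the next consecutive integers.
A has value 109 mmHg → rank 1.

1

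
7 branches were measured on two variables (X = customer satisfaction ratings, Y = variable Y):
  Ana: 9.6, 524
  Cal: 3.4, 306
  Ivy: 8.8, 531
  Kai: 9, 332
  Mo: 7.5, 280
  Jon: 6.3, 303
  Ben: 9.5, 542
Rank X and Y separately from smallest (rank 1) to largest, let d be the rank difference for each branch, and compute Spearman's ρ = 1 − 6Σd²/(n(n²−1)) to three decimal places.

0.679

Ranks of variable 1: 7, 1, 4, 5, 3, 2, 6
Ranks of variable 2: 5, 3, 6, 4, 1, 2, 7
d = r₁ − r₂: 2, -2, -2, 1, 2, 0, -1
d²: 4, 4, 4, 1, 4, 0, 1; Σd² = 18
ρ = 1 − 6·18/(7·48) = 1 − 108/336 = 0.679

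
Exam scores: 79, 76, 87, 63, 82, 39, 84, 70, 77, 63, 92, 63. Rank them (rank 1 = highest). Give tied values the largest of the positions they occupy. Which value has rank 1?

Sorted (descending): 92, 87, 84, 82, 79, 77, 76, 70, 63, 63, 63, 39
The 3 values of 63 occupy positions 9–11 → each gets rank 11.
Rank 1 → value 92.

92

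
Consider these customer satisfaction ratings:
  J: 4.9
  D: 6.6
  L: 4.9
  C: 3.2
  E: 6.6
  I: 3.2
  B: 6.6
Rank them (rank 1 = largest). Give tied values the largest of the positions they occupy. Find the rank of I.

Sorted (descending): 6.6, 6.6, 6.6, 4.9, 4.9, 3.2, 3.2
The 3 values of 6.6 occupy positions 1–3 → each gets rank 3.
The 2 values of 4.9 occupy positions 4–5 → each gets rank 5.
The 2 values of 3.2 occupy positions 6–7 → each gets rank 7.
I has value 3.2 → rank 7.

7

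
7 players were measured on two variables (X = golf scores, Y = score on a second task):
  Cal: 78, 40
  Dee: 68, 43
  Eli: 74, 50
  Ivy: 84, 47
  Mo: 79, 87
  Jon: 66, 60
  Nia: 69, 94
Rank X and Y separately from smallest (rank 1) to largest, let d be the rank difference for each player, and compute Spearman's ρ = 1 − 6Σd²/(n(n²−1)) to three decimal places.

Ranks of variable 1: 5, 2, 4, 7, 6, 1, 3
Ranks of variable 2: 1, 2, 4, 3, 6, 5, 7
d = r₁ − r₂: 4, 0, 0, 4, 0, -4, -4
d²: 16, 0, 0, 16, 0, 16, 16; Σd² = 64
ρ = 1 − 6·64/(7·48) = 1 − 384/336 = -0.143

-0.143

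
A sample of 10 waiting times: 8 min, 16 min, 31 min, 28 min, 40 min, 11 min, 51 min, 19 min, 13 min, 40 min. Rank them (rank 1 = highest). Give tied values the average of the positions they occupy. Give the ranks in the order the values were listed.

Sorted (descending): 51, 40, 40, 31, 28, 19, 16, 13, 11, 8
The 2 values of 40 occupy positions 2–3 → average rank (2+3)/2 = 2.5.

10, 7, 4, 5, 2.5, 9, 1, 6, 8, 2.5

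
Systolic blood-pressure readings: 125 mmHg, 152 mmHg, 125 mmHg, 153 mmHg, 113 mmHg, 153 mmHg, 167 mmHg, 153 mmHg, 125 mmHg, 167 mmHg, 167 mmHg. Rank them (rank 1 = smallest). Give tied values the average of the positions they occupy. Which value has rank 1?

113

Sorted (ascending): 113, 125, 125, 125, 152, 153, 153, 153, 167, 167, 167
The 3 values of 125 occupy positions 2–4 → average rank 3.
The 3 values of 153 occupy positions 6–8 → average rank 7.
The 3 values of 167 occupy positions 9–11 → average rank 10.
Rank 1 → value 113.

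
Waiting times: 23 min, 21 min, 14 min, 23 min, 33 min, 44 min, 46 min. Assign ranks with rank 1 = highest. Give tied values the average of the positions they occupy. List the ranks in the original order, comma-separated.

4.5, 6, 7, 4.5, 3, 2, 1

Sorted (descending): 46, 44, 33, 23, 23, 21, 14
The 2 values of 23 occupy positions 4–5 → average rank (4+5)/2 = 4.5.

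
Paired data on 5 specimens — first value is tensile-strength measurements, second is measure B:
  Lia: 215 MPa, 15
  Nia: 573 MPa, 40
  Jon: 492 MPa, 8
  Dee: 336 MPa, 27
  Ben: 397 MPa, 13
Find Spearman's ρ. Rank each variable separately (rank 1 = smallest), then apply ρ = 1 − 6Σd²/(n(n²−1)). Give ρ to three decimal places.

Ranks of variable 1: 1, 5, 4, 2, 3
Ranks of variable 2: 3, 5, 1, 4, 2
d = r₁ − r₂: -2, 0, 3, -2, 1
d²: 4, 0, 9, 4, 1; Σd² = 18
ρ = 1 − 6·18/(5·24) = 1 − 108/120 = 0.100

0.100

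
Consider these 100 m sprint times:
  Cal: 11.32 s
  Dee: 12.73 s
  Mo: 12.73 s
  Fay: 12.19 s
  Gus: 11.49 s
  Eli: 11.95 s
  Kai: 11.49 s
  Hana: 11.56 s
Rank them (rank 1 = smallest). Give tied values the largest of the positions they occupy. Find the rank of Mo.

8

Sorted (ascending): 11.32, 11.49, 11.49, 11.56, 11.95, 12.19, 12.73, 12.73
The 2 values of 11.49 occupy positions 2–3 → each gets rank 3.
The 2 values of 12.73 occupy positions 7–8 → each gets rank 8.
Mo has value 12.73 s → rank 8.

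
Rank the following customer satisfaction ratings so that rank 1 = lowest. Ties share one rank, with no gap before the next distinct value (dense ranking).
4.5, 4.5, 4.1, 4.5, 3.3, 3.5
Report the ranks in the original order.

Sorted (ascending): 3.3, 3.5, 4.1, 4.5, 4.5, 4.5
The 3 values of 4.5 share dense rank 4.
Remaining distinct values take the next consecutive integers.

4, 4, 3, 4, 1, 2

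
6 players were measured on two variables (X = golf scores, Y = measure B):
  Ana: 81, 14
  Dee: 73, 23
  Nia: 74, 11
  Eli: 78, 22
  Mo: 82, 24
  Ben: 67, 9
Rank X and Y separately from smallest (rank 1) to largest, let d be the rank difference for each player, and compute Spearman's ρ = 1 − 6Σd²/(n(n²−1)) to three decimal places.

0.600

Ranks of variable 1: 5, 2, 3, 4, 6, 1
Ranks of variable 2: 3, 5, 2, 4, 6, 1
d = r₁ − r₂: 2, -3, 1, 0, 0, 0
d²: 4, 9, 1, 0, 0, 0; Σd² = 14
ρ = 1 − 6·14/(6·35) = 1 − 84/210 = 0.600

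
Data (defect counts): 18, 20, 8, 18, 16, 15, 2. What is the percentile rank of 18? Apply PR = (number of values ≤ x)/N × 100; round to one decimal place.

N = 7.
Strictly below 18: 4. Equal to 18: 2.
PR = 6/7 × 100 = 85.7

85.7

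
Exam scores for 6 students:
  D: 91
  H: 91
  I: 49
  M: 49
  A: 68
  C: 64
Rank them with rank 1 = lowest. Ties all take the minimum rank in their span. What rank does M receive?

Sorted (ascending): 49, 49, 64, 68, 91, 91
The 2 values of 49 occupy positions 1–2 → each gets rank 1.
The 2 values of 91 occupy positions 5–6 → each gets rank 5.
M has value 49 → rank 1.

1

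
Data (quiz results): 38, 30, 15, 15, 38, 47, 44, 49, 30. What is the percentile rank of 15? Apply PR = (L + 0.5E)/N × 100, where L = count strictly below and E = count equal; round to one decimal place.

N = 9.
Strictly below 15: 0. Equal to 15: 2.
PR = (0 + 0.5·2)/9 × 100 = 11.1

11.1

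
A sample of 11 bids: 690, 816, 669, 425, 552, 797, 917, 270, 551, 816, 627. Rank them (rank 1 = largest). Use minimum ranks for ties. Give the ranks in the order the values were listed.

Sorted (descending): 917, 816, 816, 797, 690, 669, 627, 552, 551, 425, 270
The 2 values of 816 occupy positions 2–3 → each gets rank 2.

5, 2, 6, 10, 8, 4, 1, 11, 9, 2, 7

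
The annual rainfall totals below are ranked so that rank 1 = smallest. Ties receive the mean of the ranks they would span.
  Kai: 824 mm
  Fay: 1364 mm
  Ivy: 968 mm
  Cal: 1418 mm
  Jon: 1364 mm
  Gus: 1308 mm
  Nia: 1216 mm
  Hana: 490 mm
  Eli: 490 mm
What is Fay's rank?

7.5

Sorted (ascending): 490, 490, 824, 968, 1216, 1308, 1364, 1364, 1418
The 2 values of 490 occupy positions 1–2 → average rank (1+2)/2 = 1.5.
The 2 values of 1364 occupy positions 7–8 → average rank (7+8)/2 = 7.5.
Fay has value 1364 mm → rank 7.5.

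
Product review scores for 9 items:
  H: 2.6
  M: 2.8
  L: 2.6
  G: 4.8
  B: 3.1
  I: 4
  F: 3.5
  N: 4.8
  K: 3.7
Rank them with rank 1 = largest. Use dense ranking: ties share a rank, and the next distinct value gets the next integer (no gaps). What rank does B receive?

Sorted (descending): 4.8, 4.8, 4, 3.7, 3.5, 3.1, 2.8, 2.6, 2.6
The 2 values of 4.8 share dense rank 1.
The 2 values of 2.6 share dense rank 7.
Remaining distinct values take the next consecutive integers.
B has value 3.1 → rank 5.

5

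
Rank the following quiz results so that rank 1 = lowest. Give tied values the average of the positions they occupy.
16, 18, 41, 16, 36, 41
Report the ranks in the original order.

1.5, 3, 5.5, 1.5, 4, 5.5

Sorted (ascending): 16, 16, 18, 36, 41, 41
The 2 values of 16 occupy positions 1–2 → average rank (1+2)/2 = 1.5.
The 2 values of 41 occupy positions 5–6 → average rank (5+6)/2 = 5.5.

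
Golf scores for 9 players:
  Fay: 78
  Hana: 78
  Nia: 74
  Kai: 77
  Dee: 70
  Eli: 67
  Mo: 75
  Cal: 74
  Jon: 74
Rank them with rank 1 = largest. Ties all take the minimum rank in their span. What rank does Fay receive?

1

Sorted (descending): 78, 78, 77, 75, 74, 74, 74, 70, 67
The 2 values of 78 occupy positions 1–2 → each gets rank 1.
The 3 values of 74 occupy positions 5–7 → each gets rank 5.
Fay has value 78 → rank 1.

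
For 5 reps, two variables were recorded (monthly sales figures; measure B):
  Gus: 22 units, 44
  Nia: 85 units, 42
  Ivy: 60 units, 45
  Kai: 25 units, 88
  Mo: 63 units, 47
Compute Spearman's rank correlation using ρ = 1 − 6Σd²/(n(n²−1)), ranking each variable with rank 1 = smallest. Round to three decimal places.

Ranks of variable 1: 1, 5, 3, 2, 4
Ranks of variable 2: 2, 1, 3, 5, 4
d = r₁ − r₂: -1, 4, 0, -3, 0
d²: 1, 16, 0, 9, 0; Σd² = 26
ρ = 1 − 6·26/(5·24) = 1 − 156/120 = -0.300

-0.300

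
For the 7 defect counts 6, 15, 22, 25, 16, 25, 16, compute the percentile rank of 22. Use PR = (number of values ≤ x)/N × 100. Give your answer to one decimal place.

N = 7.
Strictly below 22: 4. Equal to 22: 1.
PR = 5/7 × 100 = 71.4

71.4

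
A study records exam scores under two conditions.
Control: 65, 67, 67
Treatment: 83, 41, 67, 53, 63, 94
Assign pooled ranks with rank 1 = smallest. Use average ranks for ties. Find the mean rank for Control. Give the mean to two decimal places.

Sorted (ascending): 41, 53, 63, 65, 67, 67, 67, 83, 94
The 3 values of 67 occupy positions 5–7 → average rank 6.
Control values → pooled ranks: 65→4, 67→6, 67→6
Mean rank = (4 + 6 + 6) / 3 = 5.33

5.33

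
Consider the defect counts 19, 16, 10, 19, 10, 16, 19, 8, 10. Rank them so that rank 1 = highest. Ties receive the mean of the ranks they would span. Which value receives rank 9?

Sorted (descending): 19, 19, 19, 16, 16, 10, 10, 10, 8
The 3 values of 19 occupy positions 1–3 → average rank 2.
The 2 values of 16 occupy positions 4–5 → average rank (4+5)/2 = 4.5.
The 3 values of 10 occupy positions 6–8 → average rank 7.
Rank 9 → value 8.

8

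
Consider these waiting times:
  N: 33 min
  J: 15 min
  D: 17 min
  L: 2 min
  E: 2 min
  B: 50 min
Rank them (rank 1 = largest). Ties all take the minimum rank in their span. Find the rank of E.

5

Sorted (descending): 50, 33, 17, 15, 2, 2
The 2 values of 2 occupy positions 5–6 → each gets rank 5.
E has value 2 min → rank 5.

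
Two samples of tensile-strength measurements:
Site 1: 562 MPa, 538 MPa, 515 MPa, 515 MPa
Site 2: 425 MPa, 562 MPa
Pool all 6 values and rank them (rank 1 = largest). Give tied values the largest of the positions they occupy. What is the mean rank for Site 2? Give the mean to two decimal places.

4.00

Sorted (descending): 562, 562, 538, 515, 515, 425
The 2 values of 562 occupy positions 1–2 → each gets rank 2.
The 2 values of 515 occupy positions 4–5 → each gets rank 5.
Site 2 values → pooled ranks: 425→6, 562→2
Mean rank = (6 + 2) / 2 = 4.00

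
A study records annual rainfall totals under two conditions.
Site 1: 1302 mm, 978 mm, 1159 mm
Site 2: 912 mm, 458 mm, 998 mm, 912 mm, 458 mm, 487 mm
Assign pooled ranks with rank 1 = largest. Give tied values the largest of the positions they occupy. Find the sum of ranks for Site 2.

Sorted (descending): 1302, 1159, 998, 978, 912, 912, 487, 458, 458
The 2 values of 912 occupy positions 5–6 → each gets rank 6.
The 2 values of 458 occupy positions 8–9 → each gets rank 9.
Site 2 values → pooled ranks: 912→6, 458→9, 998→3, 912→6, 458→9, 487→7
Rank sum = 6 + 9 + 3 + 6 + 9 + 7 = 40

40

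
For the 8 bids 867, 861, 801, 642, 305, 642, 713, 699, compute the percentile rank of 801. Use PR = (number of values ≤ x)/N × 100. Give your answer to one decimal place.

N = 8.
Strictly below 801: 5. Equal to 801: 1.
PR = 6/8 × 100 = 75.0

75.0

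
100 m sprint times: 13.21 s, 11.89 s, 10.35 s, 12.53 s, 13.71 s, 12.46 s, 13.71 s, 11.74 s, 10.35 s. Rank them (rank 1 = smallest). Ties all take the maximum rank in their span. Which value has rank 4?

Sorted (ascending): 10.35, 10.35, 11.74, 11.89, 12.46, 12.53, 13.21, 13.71, 13.71
The 2 values of 10.35 occupy positions 1–2 → each gets rank 2.
The 2 values of 13.71 occupy positions 8–9 → each gets rank 9.
Rank 4 → value 11.89.

11.89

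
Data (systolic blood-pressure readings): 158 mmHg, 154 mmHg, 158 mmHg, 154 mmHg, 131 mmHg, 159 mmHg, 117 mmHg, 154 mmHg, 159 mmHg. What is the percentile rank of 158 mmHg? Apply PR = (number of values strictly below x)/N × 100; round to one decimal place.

55.6

N = 9.
Strictly below 158: 5. Equal to 158: 2.
PR = 5/9 × 100 = 55.6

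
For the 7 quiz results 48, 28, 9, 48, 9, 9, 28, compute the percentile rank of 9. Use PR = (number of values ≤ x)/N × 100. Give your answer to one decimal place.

42.9

N = 7.
Strictly below 9: 0. Equal to 9: 3.
PR = 3/7 × 100 = 42.9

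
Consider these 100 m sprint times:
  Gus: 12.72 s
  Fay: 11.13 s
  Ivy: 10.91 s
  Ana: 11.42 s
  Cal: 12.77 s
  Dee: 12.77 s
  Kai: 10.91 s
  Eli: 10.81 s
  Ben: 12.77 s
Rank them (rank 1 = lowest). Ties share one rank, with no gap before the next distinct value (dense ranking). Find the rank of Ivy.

Sorted (ascending): 10.81, 10.91, 10.91, 11.13, 11.42, 12.72, 12.77, 12.77, 12.77
The 2 values of 10.91 share dense rank 2.
The 3 values of 12.77 share dense rank 6.
Remaining distinct values take the next consecutive integers.
Ivy has value 10.91 s → rank 2.

2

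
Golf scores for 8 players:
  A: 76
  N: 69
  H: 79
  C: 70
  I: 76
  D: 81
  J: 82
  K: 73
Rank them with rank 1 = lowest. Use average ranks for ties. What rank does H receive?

6

Sorted (ascending): 69, 70, 73, 76, 76, 79, 81, 82
The 2 values of 76 occupy positions 4–5 → average rank (4+5)/2 = 4.5.
H has value 79 → rank 6.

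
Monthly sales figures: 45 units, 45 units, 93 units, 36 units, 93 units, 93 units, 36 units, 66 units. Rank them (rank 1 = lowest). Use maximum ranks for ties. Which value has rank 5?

66

Sorted (ascending): 36, 36, 45, 45, 66, 93, 93, 93
The 2 values of 36 occupy positions 1–2 → each gets rank 2.
The 2 values of 45 occupy positions 3–4 → each gets rank 4.
The 3 values of 93 occupy positions 6–8 → each gets rank 8.
Rank 5 → value 66.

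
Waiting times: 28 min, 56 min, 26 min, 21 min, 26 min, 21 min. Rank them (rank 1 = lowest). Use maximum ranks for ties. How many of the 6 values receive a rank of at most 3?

2

Sorted (ascending): 21, 21, 26, 26, 28, 56
The 2 values of 21 occupy positions 1–2 → each gets rank 2.
The 2 values of 26 occupy positions 3–4 → each gets rank 4.
Ranks ≤ 3: {2, 2} → 2 values.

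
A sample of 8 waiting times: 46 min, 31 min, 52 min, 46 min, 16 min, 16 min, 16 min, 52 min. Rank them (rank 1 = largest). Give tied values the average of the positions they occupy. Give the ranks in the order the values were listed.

3.5, 5, 1.5, 3.5, 7, 7, 7, 1.5

Sorted (descending): 52, 52, 46, 46, 31, 16, 16, 16
The 2 values of 52 occupy positions 1–2 → average rank (1+2)/2 = 1.5.
The 2 values of 46 occupy positions 3–4 → average rank (3+4)/2 = 3.5.
The 3 values of 16 occupy positions 6–8 → average rank 7.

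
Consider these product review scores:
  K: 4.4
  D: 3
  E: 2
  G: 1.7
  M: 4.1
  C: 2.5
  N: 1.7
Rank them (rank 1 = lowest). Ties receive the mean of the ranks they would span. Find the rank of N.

1.5

Sorted (ascending): 1.7, 1.7, 2, 2.5, 3, 4.1, 4.4
The 2 values of 1.7 occupy positions 1–2 → average rank (1+2)/2 = 1.5.
N has value 1.7 → rank 1.5.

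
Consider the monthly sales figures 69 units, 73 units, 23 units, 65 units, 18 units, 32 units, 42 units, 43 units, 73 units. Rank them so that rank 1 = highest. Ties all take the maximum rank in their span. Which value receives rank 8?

Sorted (descending): 73, 73, 69, 65, 43, 42, 32, 23, 18
The 2 values of 73 occupy positions 1–2 → each gets rank 2.
Rank 8 → value 23.

23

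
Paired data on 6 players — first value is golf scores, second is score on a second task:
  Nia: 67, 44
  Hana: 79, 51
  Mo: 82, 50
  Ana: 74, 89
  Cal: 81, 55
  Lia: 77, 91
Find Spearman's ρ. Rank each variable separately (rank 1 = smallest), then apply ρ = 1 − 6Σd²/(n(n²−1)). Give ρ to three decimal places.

Ranks of variable 1: 1, 4, 6, 2, 5, 3
Ranks of variable 2: 1, 3, 2, 5, 4, 6
d = r₁ − r₂: 0, 1, 4, -3, 1, -3
d²: 0, 1, 16, 9, 1, 9; Σd² = 36
ρ = 1 − 6·36/(6·35) = 1 − 216/210 = -0.029

-0.029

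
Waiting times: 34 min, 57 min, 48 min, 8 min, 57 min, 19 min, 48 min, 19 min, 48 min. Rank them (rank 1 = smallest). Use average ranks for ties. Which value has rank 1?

8

Sorted (ascending): 8, 19, 19, 34, 48, 48, 48, 57, 57
The 2 values of 19 occupy positions 2–3 → average rank (2+3)/2 = 2.5.
The 3 values of 48 occupy positions 5–7 → average rank 6.
The 2 values of 57 occupy positions 8–9 → average rank (8+9)/2 = 8.5.
Rank 1 → value 8.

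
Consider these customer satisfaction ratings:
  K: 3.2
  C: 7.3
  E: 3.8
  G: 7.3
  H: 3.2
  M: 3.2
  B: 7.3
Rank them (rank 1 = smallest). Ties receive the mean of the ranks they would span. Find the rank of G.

Sorted (ascending): 3.2, 3.2, 3.2, 3.8, 7.3, 7.3, 7.3
The 3 values of 3.2 occupy positions 1–3 → average rank 2.
The 3 values of 7.3 occupy positions 5–7 → average rank 6.
G has value 7.3 → rank 6.

6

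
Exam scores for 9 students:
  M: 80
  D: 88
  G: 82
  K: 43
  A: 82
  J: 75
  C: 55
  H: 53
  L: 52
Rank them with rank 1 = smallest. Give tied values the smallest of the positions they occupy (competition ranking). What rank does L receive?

Sorted (ascending): 43, 52, 53, 55, 75, 80, 82, 82, 88
The 2 values of 82 occupy positions 7–8 → each gets rank 7.
L has value 52 → rank 2.

2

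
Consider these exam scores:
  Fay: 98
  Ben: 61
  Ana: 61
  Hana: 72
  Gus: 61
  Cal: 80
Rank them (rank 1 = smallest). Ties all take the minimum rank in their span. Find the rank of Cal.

Sorted (ascending): 61, 61, 61, 72, 80, 98
The 3 values of 61 occupy positions 1–3 → each gets rank 1.
Cal has value 80 → rank 5.

5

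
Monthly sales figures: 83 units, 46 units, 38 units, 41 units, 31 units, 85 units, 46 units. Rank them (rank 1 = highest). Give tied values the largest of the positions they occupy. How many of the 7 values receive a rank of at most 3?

Sorted (descending): 85, 83, 46, 46, 41, 38, 31
The 2 values of 46 occupy positions 3–4 → each gets rank 4.
Ranks ≤ 3: {1, 2} → 2 values.

2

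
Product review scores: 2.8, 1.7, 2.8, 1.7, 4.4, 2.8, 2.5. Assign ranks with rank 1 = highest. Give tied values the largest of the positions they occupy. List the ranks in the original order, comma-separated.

4, 7, 4, 7, 1, 4, 5

Sorted (descending): 4.4, 2.8, 2.8, 2.8, 2.5, 1.7, 1.7
The 3 values of 2.8 occupy positions 2–4 → each gets rank 4.
The 2 values of 1.7 occupy positions 6–7 → each gets rank 7.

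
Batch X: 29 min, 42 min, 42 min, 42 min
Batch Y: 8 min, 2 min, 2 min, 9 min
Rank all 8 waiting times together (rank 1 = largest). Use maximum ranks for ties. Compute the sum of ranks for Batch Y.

Sorted (descending): 42, 42, 42, 29, 9, 8, 2, 2
The 3 values of 42 occupy positions 1–3 → each gets rank 3.
The 2 values of 2 occupy positions 7–8 → each gets rank 8.
Batch Y values → pooled ranks: 8→6, 2→8, 2→8, 9→5
Rank sum = 6 + 8 + 8 + 5 = 27

27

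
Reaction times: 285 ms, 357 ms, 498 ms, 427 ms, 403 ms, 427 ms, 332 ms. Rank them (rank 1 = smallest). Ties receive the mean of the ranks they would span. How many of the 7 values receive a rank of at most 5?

Sorted (ascending): 285, 332, 357, 403, 427, 427, 498
The 2 values of 427 occupy positions 5–6 → average rank (5+6)/2 = 5.5.
Ranks ≤ 5: {1, 2, 3, 4} → 4 values.

4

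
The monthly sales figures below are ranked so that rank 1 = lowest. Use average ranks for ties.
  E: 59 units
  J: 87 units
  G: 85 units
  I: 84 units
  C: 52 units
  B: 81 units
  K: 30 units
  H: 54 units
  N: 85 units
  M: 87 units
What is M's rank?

Sorted (ascending): 30, 52, 54, 59, 81, 84, 85, 85, 87, 87
The 2 values of 85 occupy positions 7–8 → average rank (7+8)/2 = 7.5.
The 2 values of 87 occupy positions 9–10 → average rank (9+10)/2 = 9.5.
M has value 87 units → rank 9.5.

9.5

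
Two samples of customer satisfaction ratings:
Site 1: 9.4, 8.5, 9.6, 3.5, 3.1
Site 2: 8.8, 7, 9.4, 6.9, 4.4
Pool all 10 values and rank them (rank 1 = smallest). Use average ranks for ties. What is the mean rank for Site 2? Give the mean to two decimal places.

5.50

Sorted (ascending): 3.1, 3.5, 4.4, 6.9, 7, 8.5, 8.8, 9.4, 9.4, 9.6
The 2 values of 9.4 occupy positions 8–9 → average rank (8+9)/2 = 8.5.
Site 2 values → pooled ranks: 8.8→7, 7→5, 9.4→8.5, 6.9→4, 4.4→3
Mean rank = (7 + 5 + 8.5 + 4 + 3) / 5 = 5.50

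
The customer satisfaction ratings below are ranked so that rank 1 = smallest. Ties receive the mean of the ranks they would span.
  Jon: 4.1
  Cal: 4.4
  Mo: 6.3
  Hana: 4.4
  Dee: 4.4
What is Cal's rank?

3

Sorted (ascending): 4.1, 4.4, 4.4, 4.4, 6.3
The 3 values of 4.4 occupy positions 2–4 → average rank 3.
Cal has value 4.4 → rank 3.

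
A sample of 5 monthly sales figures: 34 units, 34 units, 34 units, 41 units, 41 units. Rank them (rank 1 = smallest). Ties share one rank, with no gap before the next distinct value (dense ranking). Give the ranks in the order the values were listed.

Sorted (ascending): 34, 34, 34, 41, 41
The 3 values of 34 share dense rank 1.
The 2 values of 41 share dense rank 2.

1, 1, 1, 2, 2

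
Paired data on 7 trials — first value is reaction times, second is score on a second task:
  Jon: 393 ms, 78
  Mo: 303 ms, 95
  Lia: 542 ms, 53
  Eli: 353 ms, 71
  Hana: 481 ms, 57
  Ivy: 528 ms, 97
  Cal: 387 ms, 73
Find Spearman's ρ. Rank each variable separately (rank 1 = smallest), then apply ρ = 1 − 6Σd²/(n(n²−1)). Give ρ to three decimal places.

Ranks of variable 1: 4, 1, 7, 2, 5, 6, 3
Ranks of variable 2: 5, 6, 1, 3, 2, 7, 4
d = r₁ − r₂: -1, -5, 6, -1, 3, -1, -1
d²: 1, 25, 36, 1, 9, 1, 1; Σd² = 74
ρ = 1 − 6·74/(7·48) = 1 − 444/336 = -0.321

-0.321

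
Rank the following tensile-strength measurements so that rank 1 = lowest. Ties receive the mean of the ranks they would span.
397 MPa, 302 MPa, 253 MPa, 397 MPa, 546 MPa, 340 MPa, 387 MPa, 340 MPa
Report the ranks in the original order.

6.5, 2, 1, 6.5, 8, 3.5, 5, 3.5

Sorted (ascending): 253, 302, 340, 340, 387, 397, 397, 546
The 2 values of 340 occupy positions 3–4 → average rank (3+4)/2 = 3.5.
The 2 values of 397 occupy positions 6–7 → average rank (6+7)/2 = 6.5.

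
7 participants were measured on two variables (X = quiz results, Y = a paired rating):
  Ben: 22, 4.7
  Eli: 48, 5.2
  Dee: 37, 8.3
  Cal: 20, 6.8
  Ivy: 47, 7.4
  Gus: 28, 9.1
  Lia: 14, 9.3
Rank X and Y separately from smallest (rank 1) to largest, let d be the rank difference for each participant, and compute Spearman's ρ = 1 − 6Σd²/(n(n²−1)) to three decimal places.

Ranks of variable 1: 3, 7, 5, 2, 6, 4, 1
Ranks of variable 2: 1, 2, 5, 3, 4, 6, 7
d = r₁ − r₂: 2, 5, 0, -1, 2, -2, -6
d²: 4, 25, 0, 1, 4, 4, 36; Σd² = 74
ρ = 1 − 6·74/(7·48) = 1 − 444/336 = -0.321

-0.321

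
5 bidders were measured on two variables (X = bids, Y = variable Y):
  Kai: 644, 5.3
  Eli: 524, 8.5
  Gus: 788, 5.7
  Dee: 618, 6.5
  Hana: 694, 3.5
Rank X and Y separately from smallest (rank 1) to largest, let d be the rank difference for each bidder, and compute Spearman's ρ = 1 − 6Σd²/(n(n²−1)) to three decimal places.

-0.700

Ranks of variable 1: 3, 1, 5, 2, 4
Ranks of variable 2: 2, 5, 3, 4, 1
d = r₁ − r₂: 1, -4, 2, -2, 3
d²: 1, 16, 4, 4, 9; Σd² = 34
ρ = 1 − 6·34/(5·24) = 1 − 204/120 = -0.700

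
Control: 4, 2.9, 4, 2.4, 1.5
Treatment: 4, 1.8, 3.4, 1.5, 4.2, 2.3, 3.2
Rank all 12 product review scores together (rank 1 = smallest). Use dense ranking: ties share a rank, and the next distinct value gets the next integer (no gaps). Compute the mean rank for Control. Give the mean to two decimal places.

Sorted (ascending): 1.5, 1.5, 1.8, 2.3, 2.4, 2.9, 3.2, 3.4, 4, 4, 4, 4.2
The 2 values of 1.5 share dense rank 1.
The 3 values of 4 share dense rank 8.
Remaining distinct values take the next consecutive integers.
Control values → pooled ranks: 4→8, 2.9→5, 4→8, 2.4→4, 1.5→1
Mean rank = (8 + 5 + 8 + 4 + 1) / 5 = 5.20

5.20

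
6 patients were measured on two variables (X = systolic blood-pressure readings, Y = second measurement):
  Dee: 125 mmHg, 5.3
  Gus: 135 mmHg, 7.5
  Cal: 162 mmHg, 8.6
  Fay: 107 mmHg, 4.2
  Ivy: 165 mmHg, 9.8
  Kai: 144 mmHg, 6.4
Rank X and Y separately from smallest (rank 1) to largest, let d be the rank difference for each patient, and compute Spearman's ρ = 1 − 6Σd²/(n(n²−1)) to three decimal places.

0.943

Ranks of variable 1: 2, 3, 5, 1, 6, 4
Ranks of variable 2: 2, 4, 5, 1, 6, 3
d = r₁ − r₂: 0, -1, 0, 0, 0, 1
d²: 0, 1, 0, 0, 0, 1; Σd² = 2
ρ = 1 − 6·2/(6·35) = 1 − 12/210 = 0.943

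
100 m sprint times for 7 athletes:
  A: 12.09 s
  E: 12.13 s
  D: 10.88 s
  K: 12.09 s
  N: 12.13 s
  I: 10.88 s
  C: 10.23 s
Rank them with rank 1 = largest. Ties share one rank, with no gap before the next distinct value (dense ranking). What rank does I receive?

Sorted (descending): 12.13, 12.13, 12.09, 12.09, 10.88, 10.88, 10.23
The 2 values of 12.13 share dense rank 1.
The 2 values of 12.09 share dense rank 2.
The 2 values of 10.88 share dense rank 3.
Remaining distinct values take the next consecutive integers.
I has value 10.88 s → rank 3.

3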